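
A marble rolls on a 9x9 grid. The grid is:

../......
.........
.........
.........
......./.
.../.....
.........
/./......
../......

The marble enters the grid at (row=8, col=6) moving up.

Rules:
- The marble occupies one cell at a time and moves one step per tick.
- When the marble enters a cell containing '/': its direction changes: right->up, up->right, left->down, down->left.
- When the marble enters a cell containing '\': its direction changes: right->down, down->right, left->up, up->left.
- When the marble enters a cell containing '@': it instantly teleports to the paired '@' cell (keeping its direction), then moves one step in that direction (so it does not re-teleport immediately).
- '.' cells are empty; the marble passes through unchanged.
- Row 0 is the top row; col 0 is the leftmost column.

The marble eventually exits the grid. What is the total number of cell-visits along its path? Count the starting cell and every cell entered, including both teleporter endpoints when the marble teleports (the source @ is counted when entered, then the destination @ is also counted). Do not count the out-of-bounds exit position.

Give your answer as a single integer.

Answer: 9

Derivation:
Step 1: enter (8,6), '.' pass, move up to (7,6)
Step 2: enter (7,6), '.' pass, move up to (6,6)
Step 3: enter (6,6), '.' pass, move up to (5,6)
Step 4: enter (5,6), '.' pass, move up to (4,6)
Step 5: enter (4,6), '.' pass, move up to (3,6)
Step 6: enter (3,6), '.' pass, move up to (2,6)
Step 7: enter (2,6), '.' pass, move up to (1,6)
Step 8: enter (1,6), '.' pass, move up to (0,6)
Step 9: enter (0,6), '.' pass, move up to (-1,6)
Step 10: at (-1,6) — EXIT via top edge, pos 6
Path length (cell visits): 9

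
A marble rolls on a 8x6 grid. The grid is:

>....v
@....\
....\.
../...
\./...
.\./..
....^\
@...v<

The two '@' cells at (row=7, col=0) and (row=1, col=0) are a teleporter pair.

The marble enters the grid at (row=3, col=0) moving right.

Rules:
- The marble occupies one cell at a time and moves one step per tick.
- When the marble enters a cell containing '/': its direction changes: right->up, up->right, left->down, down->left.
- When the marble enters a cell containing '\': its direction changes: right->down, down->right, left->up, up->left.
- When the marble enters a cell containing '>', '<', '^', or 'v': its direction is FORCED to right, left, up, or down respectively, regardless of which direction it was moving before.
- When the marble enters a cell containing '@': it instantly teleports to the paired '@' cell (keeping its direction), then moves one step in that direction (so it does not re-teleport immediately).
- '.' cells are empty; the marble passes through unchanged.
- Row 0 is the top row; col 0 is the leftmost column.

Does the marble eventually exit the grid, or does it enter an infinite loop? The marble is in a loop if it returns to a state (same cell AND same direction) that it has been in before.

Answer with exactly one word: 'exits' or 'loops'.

Answer: exits

Derivation:
Step 1: enter (3,0), '.' pass, move right to (3,1)
Step 2: enter (3,1), '.' pass, move right to (3,2)
Step 3: enter (3,2), '/' deflects right->up, move up to (2,2)
Step 4: enter (2,2), '.' pass, move up to (1,2)
Step 5: enter (1,2), '.' pass, move up to (0,2)
Step 6: enter (0,2), '.' pass, move up to (-1,2)
Step 7: at (-1,2) — EXIT via top edge, pos 2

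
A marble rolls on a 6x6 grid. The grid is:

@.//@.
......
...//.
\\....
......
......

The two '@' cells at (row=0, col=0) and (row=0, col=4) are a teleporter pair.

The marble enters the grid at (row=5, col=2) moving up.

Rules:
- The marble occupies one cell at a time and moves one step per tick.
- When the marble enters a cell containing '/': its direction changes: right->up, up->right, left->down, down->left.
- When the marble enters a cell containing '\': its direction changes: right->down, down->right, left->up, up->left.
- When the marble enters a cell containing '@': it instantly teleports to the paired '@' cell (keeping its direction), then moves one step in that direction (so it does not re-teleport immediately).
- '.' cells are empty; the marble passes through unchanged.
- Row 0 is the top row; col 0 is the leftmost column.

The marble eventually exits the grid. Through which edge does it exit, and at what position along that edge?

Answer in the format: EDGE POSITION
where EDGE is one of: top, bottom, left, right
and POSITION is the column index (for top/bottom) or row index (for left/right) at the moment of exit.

Step 1: enter (5,2), '.' pass, move up to (4,2)
Step 2: enter (4,2), '.' pass, move up to (3,2)
Step 3: enter (3,2), '.' pass, move up to (2,2)
Step 4: enter (2,2), '.' pass, move up to (1,2)
Step 5: enter (1,2), '.' pass, move up to (0,2)
Step 6: enter (0,2), '/' deflects up->right, move right to (0,3)
Step 7: enter (0,3), '/' deflects right->up, move up to (-1,3)
Step 8: at (-1,3) — EXIT via top edge, pos 3

Answer: top 3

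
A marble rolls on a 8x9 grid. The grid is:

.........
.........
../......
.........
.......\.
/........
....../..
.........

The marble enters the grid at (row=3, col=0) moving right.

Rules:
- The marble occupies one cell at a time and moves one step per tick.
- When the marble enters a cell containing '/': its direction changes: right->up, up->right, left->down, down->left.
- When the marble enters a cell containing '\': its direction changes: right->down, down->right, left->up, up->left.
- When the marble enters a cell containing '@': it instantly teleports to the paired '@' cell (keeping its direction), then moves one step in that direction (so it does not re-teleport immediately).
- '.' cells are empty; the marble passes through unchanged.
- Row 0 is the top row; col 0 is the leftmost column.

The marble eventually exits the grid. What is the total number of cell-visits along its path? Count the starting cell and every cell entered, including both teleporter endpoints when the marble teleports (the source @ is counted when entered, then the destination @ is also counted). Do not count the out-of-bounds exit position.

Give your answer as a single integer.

Step 1: enter (3,0), '.' pass, move right to (3,1)
Step 2: enter (3,1), '.' pass, move right to (3,2)
Step 3: enter (3,2), '.' pass, move right to (3,3)
Step 4: enter (3,3), '.' pass, move right to (3,4)
Step 5: enter (3,4), '.' pass, move right to (3,5)
Step 6: enter (3,5), '.' pass, move right to (3,6)
Step 7: enter (3,6), '.' pass, move right to (3,7)
Step 8: enter (3,7), '.' pass, move right to (3,8)
Step 9: enter (3,8), '.' pass, move right to (3,9)
Step 10: at (3,9) — EXIT via right edge, pos 3
Path length (cell visits): 9

Answer: 9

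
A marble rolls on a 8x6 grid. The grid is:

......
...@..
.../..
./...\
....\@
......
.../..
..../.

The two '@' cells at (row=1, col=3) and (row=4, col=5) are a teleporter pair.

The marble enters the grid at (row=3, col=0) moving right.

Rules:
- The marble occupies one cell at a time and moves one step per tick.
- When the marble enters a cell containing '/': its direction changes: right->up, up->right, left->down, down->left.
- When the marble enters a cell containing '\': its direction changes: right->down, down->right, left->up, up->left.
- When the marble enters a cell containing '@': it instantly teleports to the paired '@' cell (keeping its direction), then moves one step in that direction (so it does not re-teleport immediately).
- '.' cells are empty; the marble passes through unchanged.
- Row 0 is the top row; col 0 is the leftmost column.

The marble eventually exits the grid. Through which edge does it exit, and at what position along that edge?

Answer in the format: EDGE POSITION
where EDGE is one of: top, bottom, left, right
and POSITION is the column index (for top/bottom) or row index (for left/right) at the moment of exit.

Step 1: enter (3,0), '.' pass, move right to (3,1)
Step 2: enter (3,1), '/' deflects right->up, move up to (2,1)
Step 3: enter (2,1), '.' pass, move up to (1,1)
Step 4: enter (1,1), '.' pass, move up to (0,1)
Step 5: enter (0,1), '.' pass, move up to (-1,1)
Step 6: at (-1,1) — EXIT via top edge, pos 1

Answer: top 1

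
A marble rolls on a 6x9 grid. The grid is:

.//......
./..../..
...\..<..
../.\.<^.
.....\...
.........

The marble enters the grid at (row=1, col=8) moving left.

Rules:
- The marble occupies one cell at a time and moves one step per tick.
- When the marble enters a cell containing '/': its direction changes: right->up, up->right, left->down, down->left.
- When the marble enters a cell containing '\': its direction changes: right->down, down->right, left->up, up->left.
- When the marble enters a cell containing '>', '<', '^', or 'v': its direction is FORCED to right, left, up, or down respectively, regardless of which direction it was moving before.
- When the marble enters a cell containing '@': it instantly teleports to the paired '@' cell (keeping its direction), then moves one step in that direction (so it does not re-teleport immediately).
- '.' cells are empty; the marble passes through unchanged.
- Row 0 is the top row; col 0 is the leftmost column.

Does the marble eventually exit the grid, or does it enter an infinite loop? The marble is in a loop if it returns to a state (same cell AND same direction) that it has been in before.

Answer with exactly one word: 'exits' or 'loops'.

Step 1: enter (1,8), '.' pass, move left to (1,7)
Step 2: enter (1,7), '.' pass, move left to (1,6)
Step 3: enter (1,6), '/' deflects left->down, move down to (2,6)
Step 4: enter (2,6), '<' forces down->left, move left to (2,5)
Step 5: enter (2,5), '.' pass, move left to (2,4)
Step 6: enter (2,4), '.' pass, move left to (2,3)
Step 7: enter (2,3), '\' deflects left->up, move up to (1,3)
Step 8: enter (1,3), '.' pass, move up to (0,3)
Step 9: enter (0,3), '.' pass, move up to (-1,3)
Step 10: at (-1,3) — EXIT via top edge, pos 3

Answer: exits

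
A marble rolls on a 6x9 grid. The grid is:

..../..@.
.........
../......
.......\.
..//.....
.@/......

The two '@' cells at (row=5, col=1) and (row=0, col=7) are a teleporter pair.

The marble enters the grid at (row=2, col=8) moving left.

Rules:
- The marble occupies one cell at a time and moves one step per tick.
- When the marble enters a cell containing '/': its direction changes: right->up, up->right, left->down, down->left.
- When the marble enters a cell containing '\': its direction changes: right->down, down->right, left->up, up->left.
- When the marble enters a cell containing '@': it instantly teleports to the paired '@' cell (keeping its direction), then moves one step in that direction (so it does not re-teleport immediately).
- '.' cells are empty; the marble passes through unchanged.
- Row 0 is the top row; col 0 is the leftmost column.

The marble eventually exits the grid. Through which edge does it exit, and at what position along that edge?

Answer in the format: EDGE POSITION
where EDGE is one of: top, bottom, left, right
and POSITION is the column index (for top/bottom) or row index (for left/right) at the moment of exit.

Step 1: enter (2,8), '.' pass, move left to (2,7)
Step 2: enter (2,7), '.' pass, move left to (2,6)
Step 3: enter (2,6), '.' pass, move left to (2,5)
Step 4: enter (2,5), '.' pass, move left to (2,4)
Step 5: enter (2,4), '.' pass, move left to (2,3)
Step 6: enter (2,3), '.' pass, move left to (2,2)
Step 7: enter (2,2), '/' deflects left->down, move down to (3,2)
Step 8: enter (3,2), '.' pass, move down to (4,2)
Step 9: enter (4,2), '/' deflects down->left, move left to (4,1)
Step 10: enter (4,1), '.' pass, move left to (4,0)
Step 11: enter (4,0), '.' pass, move left to (4,-1)
Step 12: at (4,-1) — EXIT via left edge, pos 4

Answer: left 4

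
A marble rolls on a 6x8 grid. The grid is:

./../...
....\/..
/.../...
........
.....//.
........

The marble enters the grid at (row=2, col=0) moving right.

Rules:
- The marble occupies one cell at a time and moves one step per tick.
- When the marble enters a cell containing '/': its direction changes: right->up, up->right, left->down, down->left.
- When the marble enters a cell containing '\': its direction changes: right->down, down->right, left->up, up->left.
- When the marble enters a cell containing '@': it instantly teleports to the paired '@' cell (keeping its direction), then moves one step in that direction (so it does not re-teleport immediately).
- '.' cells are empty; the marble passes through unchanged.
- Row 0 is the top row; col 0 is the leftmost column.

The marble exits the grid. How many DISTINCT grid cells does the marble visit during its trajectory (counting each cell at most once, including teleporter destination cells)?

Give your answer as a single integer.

Step 1: enter (2,0), '/' deflects right->up, move up to (1,0)
Step 2: enter (1,0), '.' pass, move up to (0,0)
Step 3: enter (0,0), '.' pass, move up to (-1,0)
Step 4: at (-1,0) — EXIT via top edge, pos 0
Distinct cells visited: 3 (path length 3)

Answer: 3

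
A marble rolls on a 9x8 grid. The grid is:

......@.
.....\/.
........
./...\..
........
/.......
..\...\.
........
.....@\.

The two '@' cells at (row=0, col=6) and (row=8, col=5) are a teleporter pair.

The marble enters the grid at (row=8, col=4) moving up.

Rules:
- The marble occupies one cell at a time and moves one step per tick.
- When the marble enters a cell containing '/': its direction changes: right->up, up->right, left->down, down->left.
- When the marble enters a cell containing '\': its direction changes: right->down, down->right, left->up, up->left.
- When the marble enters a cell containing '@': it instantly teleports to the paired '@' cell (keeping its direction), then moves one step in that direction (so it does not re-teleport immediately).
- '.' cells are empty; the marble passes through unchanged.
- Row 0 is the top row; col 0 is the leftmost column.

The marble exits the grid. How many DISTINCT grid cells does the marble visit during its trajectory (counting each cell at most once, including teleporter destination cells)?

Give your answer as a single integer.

Answer: 9

Derivation:
Step 1: enter (8,4), '.' pass, move up to (7,4)
Step 2: enter (7,4), '.' pass, move up to (6,4)
Step 3: enter (6,4), '.' pass, move up to (5,4)
Step 4: enter (5,4), '.' pass, move up to (4,4)
Step 5: enter (4,4), '.' pass, move up to (3,4)
Step 6: enter (3,4), '.' pass, move up to (2,4)
Step 7: enter (2,4), '.' pass, move up to (1,4)
Step 8: enter (1,4), '.' pass, move up to (0,4)
Step 9: enter (0,4), '.' pass, move up to (-1,4)
Step 10: at (-1,4) — EXIT via top edge, pos 4
Distinct cells visited: 9 (path length 9)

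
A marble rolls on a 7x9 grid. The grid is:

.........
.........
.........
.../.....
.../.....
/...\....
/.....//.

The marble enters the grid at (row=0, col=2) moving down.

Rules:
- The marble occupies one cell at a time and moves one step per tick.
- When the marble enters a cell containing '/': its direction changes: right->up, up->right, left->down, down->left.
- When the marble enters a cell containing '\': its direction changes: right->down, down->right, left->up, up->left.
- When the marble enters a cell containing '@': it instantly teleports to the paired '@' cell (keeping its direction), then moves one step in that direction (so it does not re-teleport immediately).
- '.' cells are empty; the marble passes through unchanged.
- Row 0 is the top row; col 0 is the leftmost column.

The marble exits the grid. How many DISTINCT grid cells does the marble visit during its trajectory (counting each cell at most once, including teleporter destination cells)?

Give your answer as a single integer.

Step 1: enter (0,2), '.' pass, move down to (1,2)
Step 2: enter (1,2), '.' pass, move down to (2,2)
Step 3: enter (2,2), '.' pass, move down to (3,2)
Step 4: enter (3,2), '.' pass, move down to (4,2)
Step 5: enter (4,2), '.' pass, move down to (5,2)
Step 6: enter (5,2), '.' pass, move down to (6,2)
Step 7: enter (6,2), '.' pass, move down to (7,2)
Step 8: at (7,2) — EXIT via bottom edge, pos 2
Distinct cells visited: 7 (path length 7)

Answer: 7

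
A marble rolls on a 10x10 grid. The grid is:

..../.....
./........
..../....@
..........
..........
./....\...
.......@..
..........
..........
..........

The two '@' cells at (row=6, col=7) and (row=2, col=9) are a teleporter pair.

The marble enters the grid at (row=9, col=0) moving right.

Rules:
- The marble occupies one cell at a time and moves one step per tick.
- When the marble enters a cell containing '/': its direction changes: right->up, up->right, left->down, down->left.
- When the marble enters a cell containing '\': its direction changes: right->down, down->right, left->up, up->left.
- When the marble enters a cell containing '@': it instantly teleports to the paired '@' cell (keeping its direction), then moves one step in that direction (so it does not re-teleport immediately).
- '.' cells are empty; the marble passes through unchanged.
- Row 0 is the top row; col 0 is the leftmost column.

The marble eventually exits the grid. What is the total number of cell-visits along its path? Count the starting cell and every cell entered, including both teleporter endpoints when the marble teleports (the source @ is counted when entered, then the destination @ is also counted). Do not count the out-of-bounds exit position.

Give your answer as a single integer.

Step 1: enter (9,0), '.' pass, move right to (9,1)
Step 2: enter (9,1), '.' pass, move right to (9,2)
Step 3: enter (9,2), '.' pass, move right to (9,3)
Step 4: enter (9,3), '.' pass, move right to (9,4)
Step 5: enter (9,4), '.' pass, move right to (9,5)
Step 6: enter (9,5), '.' pass, move right to (9,6)
Step 7: enter (9,6), '.' pass, move right to (9,7)
Step 8: enter (9,7), '.' pass, move right to (9,8)
Step 9: enter (9,8), '.' pass, move right to (9,9)
Step 10: enter (9,9), '.' pass, move right to (9,10)
Step 11: at (9,10) — EXIT via right edge, pos 9
Path length (cell visits): 10

Answer: 10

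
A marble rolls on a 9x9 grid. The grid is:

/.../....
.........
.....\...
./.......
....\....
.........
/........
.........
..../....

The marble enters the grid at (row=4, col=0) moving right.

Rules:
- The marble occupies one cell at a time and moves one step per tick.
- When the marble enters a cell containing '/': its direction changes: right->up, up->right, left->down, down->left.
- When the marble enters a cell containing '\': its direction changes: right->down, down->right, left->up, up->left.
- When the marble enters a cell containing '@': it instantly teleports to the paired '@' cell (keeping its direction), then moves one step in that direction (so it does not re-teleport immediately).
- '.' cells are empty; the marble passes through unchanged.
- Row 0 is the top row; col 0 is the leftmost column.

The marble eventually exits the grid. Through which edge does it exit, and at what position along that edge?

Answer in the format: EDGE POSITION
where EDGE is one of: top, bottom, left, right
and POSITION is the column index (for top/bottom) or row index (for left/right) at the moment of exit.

Step 1: enter (4,0), '.' pass, move right to (4,1)
Step 2: enter (4,1), '.' pass, move right to (4,2)
Step 3: enter (4,2), '.' pass, move right to (4,3)
Step 4: enter (4,3), '.' pass, move right to (4,4)
Step 5: enter (4,4), '\' deflects right->down, move down to (5,4)
Step 6: enter (5,4), '.' pass, move down to (6,4)
Step 7: enter (6,4), '.' pass, move down to (7,4)
Step 8: enter (7,4), '.' pass, move down to (8,4)
Step 9: enter (8,4), '/' deflects down->left, move left to (8,3)
Step 10: enter (8,3), '.' pass, move left to (8,2)
Step 11: enter (8,2), '.' pass, move left to (8,1)
Step 12: enter (8,1), '.' pass, move left to (8,0)
Step 13: enter (8,0), '.' pass, move left to (8,-1)
Step 14: at (8,-1) — EXIT via left edge, pos 8

Answer: left 8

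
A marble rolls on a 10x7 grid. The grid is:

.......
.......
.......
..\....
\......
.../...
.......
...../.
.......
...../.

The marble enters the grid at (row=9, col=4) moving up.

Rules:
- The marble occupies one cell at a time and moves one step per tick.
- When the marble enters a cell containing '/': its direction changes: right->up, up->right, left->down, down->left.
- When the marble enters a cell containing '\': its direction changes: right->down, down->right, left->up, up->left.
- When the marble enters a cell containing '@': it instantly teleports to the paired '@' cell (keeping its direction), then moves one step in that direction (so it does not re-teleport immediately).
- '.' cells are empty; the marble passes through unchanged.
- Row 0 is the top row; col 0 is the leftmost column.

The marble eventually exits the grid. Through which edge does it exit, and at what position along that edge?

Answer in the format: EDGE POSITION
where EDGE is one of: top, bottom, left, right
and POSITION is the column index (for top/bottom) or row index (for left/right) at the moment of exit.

Answer: top 4

Derivation:
Step 1: enter (9,4), '.' pass, move up to (8,4)
Step 2: enter (8,4), '.' pass, move up to (7,4)
Step 3: enter (7,4), '.' pass, move up to (6,4)
Step 4: enter (6,4), '.' pass, move up to (5,4)
Step 5: enter (5,4), '.' pass, move up to (4,4)
Step 6: enter (4,4), '.' pass, move up to (3,4)
Step 7: enter (3,4), '.' pass, move up to (2,4)
Step 8: enter (2,4), '.' pass, move up to (1,4)
Step 9: enter (1,4), '.' pass, move up to (0,4)
Step 10: enter (0,4), '.' pass, move up to (-1,4)
Step 11: at (-1,4) — EXIT via top edge, pos 4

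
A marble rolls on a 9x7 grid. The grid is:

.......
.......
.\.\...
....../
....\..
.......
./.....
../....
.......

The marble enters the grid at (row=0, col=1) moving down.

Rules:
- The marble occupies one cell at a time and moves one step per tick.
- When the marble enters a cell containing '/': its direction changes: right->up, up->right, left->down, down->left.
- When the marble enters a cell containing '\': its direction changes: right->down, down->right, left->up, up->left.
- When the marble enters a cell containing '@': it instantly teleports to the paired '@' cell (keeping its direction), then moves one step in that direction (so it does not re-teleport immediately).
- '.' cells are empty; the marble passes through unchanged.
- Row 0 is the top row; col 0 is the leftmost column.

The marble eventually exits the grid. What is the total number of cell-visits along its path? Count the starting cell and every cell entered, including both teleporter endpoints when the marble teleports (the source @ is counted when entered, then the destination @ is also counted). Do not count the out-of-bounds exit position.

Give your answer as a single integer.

Answer: 11

Derivation:
Step 1: enter (0,1), '.' pass, move down to (1,1)
Step 2: enter (1,1), '.' pass, move down to (2,1)
Step 3: enter (2,1), '\' deflects down->right, move right to (2,2)
Step 4: enter (2,2), '.' pass, move right to (2,3)
Step 5: enter (2,3), '\' deflects right->down, move down to (3,3)
Step 6: enter (3,3), '.' pass, move down to (4,3)
Step 7: enter (4,3), '.' pass, move down to (5,3)
Step 8: enter (5,3), '.' pass, move down to (6,3)
Step 9: enter (6,3), '.' pass, move down to (7,3)
Step 10: enter (7,3), '.' pass, move down to (8,3)
Step 11: enter (8,3), '.' pass, move down to (9,3)
Step 12: at (9,3) — EXIT via bottom edge, pos 3
Path length (cell visits): 11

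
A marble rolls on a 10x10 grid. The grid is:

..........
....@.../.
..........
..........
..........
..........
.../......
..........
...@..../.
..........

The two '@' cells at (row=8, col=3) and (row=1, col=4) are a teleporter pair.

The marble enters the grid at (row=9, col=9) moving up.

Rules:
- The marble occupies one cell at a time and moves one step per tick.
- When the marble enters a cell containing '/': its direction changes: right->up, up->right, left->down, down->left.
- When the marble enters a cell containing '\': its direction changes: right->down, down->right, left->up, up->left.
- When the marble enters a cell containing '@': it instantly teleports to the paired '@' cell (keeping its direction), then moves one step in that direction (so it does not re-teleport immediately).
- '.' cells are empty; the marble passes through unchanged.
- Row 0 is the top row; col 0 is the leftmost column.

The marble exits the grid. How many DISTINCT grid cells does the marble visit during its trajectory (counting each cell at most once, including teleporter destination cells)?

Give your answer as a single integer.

Step 1: enter (9,9), '.' pass, move up to (8,9)
Step 2: enter (8,9), '.' pass, move up to (7,9)
Step 3: enter (7,9), '.' pass, move up to (6,9)
Step 4: enter (6,9), '.' pass, move up to (5,9)
Step 5: enter (5,9), '.' pass, move up to (4,9)
Step 6: enter (4,9), '.' pass, move up to (3,9)
Step 7: enter (3,9), '.' pass, move up to (2,9)
Step 8: enter (2,9), '.' pass, move up to (1,9)
Step 9: enter (1,9), '.' pass, move up to (0,9)
Step 10: enter (0,9), '.' pass, move up to (-1,9)
Step 11: at (-1,9) — EXIT via top edge, pos 9
Distinct cells visited: 10 (path length 10)

Answer: 10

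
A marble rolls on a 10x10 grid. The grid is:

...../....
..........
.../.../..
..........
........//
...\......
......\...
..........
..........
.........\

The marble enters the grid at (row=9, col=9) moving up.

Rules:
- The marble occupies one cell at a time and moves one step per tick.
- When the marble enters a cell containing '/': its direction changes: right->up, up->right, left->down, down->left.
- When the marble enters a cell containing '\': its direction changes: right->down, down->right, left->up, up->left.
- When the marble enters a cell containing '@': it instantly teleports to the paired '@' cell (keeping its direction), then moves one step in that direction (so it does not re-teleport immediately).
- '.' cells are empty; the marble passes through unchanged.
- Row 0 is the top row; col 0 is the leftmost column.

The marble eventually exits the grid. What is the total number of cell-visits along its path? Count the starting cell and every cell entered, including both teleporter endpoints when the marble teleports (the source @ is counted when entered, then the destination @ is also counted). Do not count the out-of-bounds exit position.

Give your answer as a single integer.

Answer: 10

Derivation:
Step 1: enter (9,9), '\' deflects up->left, move left to (9,8)
Step 2: enter (9,8), '.' pass, move left to (9,7)
Step 3: enter (9,7), '.' pass, move left to (9,6)
Step 4: enter (9,6), '.' pass, move left to (9,5)
Step 5: enter (9,5), '.' pass, move left to (9,4)
Step 6: enter (9,4), '.' pass, move left to (9,3)
Step 7: enter (9,3), '.' pass, move left to (9,2)
Step 8: enter (9,2), '.' pass, move left to (9,1)
Step 9: enter (9,1), '.' pass, move left to (9,0)
Step 10: enter (9,0), '.' pass, move left to (9,-1)
Step 11: at (9,-1) — EXIT via left edge, pos 9
Path length (cell visits): 10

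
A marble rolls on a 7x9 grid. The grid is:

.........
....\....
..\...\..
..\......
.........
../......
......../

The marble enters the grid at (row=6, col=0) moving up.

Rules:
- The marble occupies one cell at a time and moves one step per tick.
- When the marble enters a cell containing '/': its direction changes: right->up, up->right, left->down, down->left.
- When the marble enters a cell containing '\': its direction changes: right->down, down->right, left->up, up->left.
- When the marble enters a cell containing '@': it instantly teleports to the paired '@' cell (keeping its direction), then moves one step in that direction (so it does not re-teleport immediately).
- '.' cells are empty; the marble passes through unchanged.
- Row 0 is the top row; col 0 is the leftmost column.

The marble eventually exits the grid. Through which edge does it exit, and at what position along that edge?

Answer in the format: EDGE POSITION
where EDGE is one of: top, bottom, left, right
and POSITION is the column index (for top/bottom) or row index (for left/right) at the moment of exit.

Step 1: enter (6,0), '.' pass, move up to (5,0)
Step 2: enter (5,0), '.' pass, move up to (4,0)
Step 3: enter (4,0), '.' pass, move up to (3,0)
Step 4: enter (3,0), '.' pass, move up to (2,0)
Step 5: enter (2,0), '.' pass, move up to (1,0)
Step 6: enter (1,0), '.' pass, move up to (0,0)
Step 7: enter (0,0), '.' pass, move up to (-1,0)
Step 8: at (-1,0) — EXIT via top edge, pos 0

Answer: top 0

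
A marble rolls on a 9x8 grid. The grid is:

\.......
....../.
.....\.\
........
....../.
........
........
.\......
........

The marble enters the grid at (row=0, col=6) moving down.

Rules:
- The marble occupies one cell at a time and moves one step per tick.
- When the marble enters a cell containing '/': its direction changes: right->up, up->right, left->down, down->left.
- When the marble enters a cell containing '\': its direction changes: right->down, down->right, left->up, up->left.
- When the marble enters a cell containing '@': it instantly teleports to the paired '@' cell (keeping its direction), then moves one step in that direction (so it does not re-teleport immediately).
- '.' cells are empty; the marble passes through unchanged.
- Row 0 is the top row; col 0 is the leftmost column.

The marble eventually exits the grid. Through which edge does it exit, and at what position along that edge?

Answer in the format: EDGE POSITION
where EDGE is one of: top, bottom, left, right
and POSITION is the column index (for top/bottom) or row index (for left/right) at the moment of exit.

Step 1: enter (0,6), '.' pass, move down to (1,6)
Step 2: enter (1,6), '/' deflects down->left, move left to (1,5)
Step 3: enter (1,5), '.' pass, move left to (1,4)
Step 4: enter (1,4), '.' pass, move left to (1,3)
Step 5: enter (1,3), '.' pass, move left to (1,2)
Step 6: enter (1,2), '.' pass, move left to (1,1)
Step 7: enter (1,1), '.' pass, move left to (1,0)
Step 8: enter (1,0), '.' pass, move left to (1,-1)
Step 9: at (1,-1) — EXIT via left edge, pos 1

Answer: left 1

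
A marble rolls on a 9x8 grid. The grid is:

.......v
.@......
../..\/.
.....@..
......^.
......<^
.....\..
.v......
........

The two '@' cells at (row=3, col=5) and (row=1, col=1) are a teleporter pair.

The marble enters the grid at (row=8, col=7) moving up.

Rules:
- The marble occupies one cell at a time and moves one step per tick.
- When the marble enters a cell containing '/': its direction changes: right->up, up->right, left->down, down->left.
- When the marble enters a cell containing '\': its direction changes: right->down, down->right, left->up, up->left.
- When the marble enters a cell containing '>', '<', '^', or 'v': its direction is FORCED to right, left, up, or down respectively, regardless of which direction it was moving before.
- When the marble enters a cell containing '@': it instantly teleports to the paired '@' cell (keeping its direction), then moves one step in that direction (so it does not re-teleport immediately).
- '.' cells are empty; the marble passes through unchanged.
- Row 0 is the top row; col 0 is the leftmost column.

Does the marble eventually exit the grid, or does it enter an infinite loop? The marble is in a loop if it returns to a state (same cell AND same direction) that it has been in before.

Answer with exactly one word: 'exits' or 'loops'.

Answer: loops

Derivation:
Step 1: enter (8,7), '.' pass, move up to (7,7)
Step 2: enter (7,7), '.' pass, move up to (6,7)
Step 3: enter (6,7), '.' pass, move up to (5,7)
Step 4: enter (5,7), '^' forces up->up, move up to (4,7)
Step 5: enter (4,7), '.' pass, move up to (3,7)
Step 6: enter (3,7), '.' pass, move up to (2,7)
Step 7: enter (2,7), '.' pass, move up to (1,7)
Step 8: enter (1,7), '.' pass, move up to (0,7)
Step 9: enter (0,7), 'v' forces up->down, move down to (1,7)
Step 10: enter (1,7), '.' pass, move down to (2,7)
Step 11: enter (2,7), '.' pass, move down to (3,7)
Step 12: enter (3,7), '.' pass, move down to (4,7)
Step 13: enter (4,7), '.' pass, move down to (5,7)
Step 14: enter (5,7), '^' forces down->up, move up to (4,7)
Step 15: at (4,7) dir=up — LOOP DETECTED (seen before)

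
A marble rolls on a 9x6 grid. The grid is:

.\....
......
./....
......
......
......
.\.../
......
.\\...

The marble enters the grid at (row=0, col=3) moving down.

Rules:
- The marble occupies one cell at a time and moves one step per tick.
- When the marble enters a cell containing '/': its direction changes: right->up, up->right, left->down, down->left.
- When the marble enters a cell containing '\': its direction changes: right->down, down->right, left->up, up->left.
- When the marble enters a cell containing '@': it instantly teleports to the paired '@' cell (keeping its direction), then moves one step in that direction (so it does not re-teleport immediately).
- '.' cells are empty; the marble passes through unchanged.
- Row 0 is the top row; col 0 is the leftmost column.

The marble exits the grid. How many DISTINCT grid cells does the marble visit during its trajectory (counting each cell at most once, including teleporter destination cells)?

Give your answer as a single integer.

Answer: 9

Derivation:
Step 1: enter (0,3), '.' pass, move down to (1,3)
Step 2: enter (1,3), '.' pass, move down to (2,3)
Step 3: enter (2,3), '.' pass, move down to (3,3)
Step 4: enter (3,3), '.' pass, move down to (4,3)
Step 5: enter (4,3), '.' pass, move down to (5,3)
Step 6: enter (5,3), '.' pass, move down to (6,3)
Step 7: enter (6,3), '.' pass, move down to (7,3)
Step 8: enter (7,3), '.' pass, move down to (8,3)
Step 9: enter (8,3), '.' pass, move down to (9,3)
Step 10: at (9,3) — EXIT via bottom edge, pos 3
Distinct cells visited: 9 (path length 9)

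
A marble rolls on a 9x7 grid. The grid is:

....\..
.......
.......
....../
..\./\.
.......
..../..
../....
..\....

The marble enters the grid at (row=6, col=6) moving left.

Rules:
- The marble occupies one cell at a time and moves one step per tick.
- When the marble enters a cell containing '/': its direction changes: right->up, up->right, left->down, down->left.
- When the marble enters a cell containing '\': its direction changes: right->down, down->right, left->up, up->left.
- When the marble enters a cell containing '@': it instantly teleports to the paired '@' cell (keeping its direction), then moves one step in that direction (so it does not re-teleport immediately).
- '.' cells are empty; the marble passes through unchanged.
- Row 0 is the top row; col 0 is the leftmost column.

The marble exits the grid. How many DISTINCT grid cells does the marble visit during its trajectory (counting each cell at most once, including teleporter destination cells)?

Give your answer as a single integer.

Step 1: enter (6,6), '.' pass, move left to (6,5)
Step 2: enter (6,5), '.' pass, move left to (6,4)
Step 3: enter (6,4), '/' deflects left->down, move down to (7,4)
Step 4: enter (7,4), '.' pass, move down to (8,4)
Step 5: enter (8,4), '.' pass, move down to (9,4)
Step 6: at (9,4) — EXIT via bottom edge, pos 4
Distinct cells visited: 5 (path length 5)

Answer: 5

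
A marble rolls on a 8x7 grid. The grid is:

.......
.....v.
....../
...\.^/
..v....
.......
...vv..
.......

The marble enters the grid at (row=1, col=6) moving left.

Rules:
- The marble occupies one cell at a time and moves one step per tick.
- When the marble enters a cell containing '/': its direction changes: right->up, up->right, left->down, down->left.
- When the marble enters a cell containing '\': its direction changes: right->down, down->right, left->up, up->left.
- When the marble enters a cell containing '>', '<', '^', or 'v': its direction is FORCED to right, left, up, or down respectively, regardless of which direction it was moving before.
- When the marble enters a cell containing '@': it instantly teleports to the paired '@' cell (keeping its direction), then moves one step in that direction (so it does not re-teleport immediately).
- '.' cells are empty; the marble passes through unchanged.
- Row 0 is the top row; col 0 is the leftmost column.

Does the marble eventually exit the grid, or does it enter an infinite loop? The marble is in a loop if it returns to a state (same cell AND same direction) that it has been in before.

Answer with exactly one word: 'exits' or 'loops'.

Step 1: enter (1,6), '.' pass, move left to (1,5)
Step 2: enter (1,5), 'v' forces left->down, move down to (2,5)
Step 3: enter (2,5), '.' pass, move down to (3,5)
Step 4: enter (3,5), '^' forces down->up, move up to (2,5)
Step 5: enter (2,5), '.' pass, move up to (1,5)
Step 6: enter (1,5), 'v' forces up->down, move down to (2,5)
Step 7: at (2,5) dir=down — LOOP DETECTED (seen before)

Answer: loops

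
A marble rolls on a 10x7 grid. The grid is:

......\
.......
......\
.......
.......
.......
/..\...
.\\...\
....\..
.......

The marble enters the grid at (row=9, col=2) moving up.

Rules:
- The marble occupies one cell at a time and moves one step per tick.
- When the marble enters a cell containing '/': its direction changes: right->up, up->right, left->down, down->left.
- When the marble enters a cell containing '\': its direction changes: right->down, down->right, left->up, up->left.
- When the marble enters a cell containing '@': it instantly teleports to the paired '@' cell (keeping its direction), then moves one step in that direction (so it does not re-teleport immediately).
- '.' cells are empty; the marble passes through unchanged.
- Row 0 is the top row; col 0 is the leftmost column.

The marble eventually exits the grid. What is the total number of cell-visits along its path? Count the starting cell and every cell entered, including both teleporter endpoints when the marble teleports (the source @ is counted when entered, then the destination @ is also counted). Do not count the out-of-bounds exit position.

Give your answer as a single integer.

Step 1: enter (9,2), '.' pass, move up to (8,2)
Step 2: enter (8,2), '.' pass, move up to (7,2)
Step 3: enter (7,2), '\' deflects up->left, move left to (7,1)
Step 4: enter (7,1), '\' deflects left->up, move up to (6,1)
Step 5: enter (6,1), '.' pass, move up to (5,1)
Step 6: enter (5,1), '.' pass, move up to (4,1)
Step 7: enter (4,1), '.' pass, move up to (3,1)
Step 8: enter (3,1), '.' pass, move up to (2,1)
Step 9: enter (2,1), '.' pass, move up to (1,1)
Step 10: enter (1,1), '.' pass, move up to (0,1)
Step 11: enter (0,1), '.' pass, move up to (-1,1)
Step 12: at (-1,1) — EXIT via top edge, pos 1
Path length (cell visits): 11

Answer: 11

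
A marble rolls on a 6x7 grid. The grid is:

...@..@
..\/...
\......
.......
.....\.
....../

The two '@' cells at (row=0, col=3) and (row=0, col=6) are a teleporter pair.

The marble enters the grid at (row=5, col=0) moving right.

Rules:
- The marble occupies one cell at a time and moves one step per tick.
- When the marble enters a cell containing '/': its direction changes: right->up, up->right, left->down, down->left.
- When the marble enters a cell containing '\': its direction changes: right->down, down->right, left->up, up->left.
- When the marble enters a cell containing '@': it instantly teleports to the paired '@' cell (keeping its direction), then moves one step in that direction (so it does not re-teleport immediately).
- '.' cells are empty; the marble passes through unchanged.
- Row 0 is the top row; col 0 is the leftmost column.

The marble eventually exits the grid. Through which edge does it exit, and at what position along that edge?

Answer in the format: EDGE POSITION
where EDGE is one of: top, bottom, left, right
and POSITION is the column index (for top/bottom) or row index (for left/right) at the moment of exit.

Step 1: enter (5,0), '.' pass, move right to (5,1)
Step 2: enter (5,1), '.' pass, move right to (5,2)
Step 3: enter (5,2), '.' pass, move right to (5,3)
Step 4: enter (5,3), '.' pass, move right to (5,4)
Step 5: enter (5,4), '.' pass, move right to (5,5)
Step 6: enter (5,5), '.' pass, move right to (5,6)
Step 7: enter (5,6), '/' deflects right->up, move up to (4,6)
Step 8: enter (4,6), '.' pass, move up to (3,6)
Step 9: enter (3,6), '.' pass, move up to (2,6)
Step 10: enter (2,6), '.' pass, move up to (1,6)
Step 11: enter (1,6), '.' pass, move up to (0,6)
Step 12: enter (0,6), '@' teleport (0,6)->(0,3), also enter (0,3), move up to (-1,3)
Step 13: at (-1,3) — EXIT via top edge, pos 3

Answer: top 3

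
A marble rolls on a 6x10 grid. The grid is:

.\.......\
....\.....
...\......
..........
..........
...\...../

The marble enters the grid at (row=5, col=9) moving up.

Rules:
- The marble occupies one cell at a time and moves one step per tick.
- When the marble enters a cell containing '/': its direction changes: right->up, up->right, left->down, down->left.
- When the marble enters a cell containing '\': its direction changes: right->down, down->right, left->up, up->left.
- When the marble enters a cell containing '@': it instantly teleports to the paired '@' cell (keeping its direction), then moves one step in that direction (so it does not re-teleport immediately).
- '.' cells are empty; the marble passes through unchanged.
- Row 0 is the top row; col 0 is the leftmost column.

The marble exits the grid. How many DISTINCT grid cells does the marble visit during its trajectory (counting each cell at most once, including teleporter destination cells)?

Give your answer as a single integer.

Step 1: enter (5,9), '/' deflects up->right, move right to (5,10)
Step 2: at (5,10) — EXIT via right edge, pos 5
Distinct cells visited: 1 (path length 1)

Answer: 1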